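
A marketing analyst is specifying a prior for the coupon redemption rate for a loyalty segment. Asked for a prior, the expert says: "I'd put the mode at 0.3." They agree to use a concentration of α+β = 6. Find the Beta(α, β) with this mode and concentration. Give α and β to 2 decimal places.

For α,β > 1 the Beta mode is (α−1)/(α+β−2). With α+β = 6, the mode is (α−1)/4.
Set (α−1)/4 = 0.3 → α = 1 + 0.3·4 = 2.20.
β = 6 − α = 3.80.

α = 2.20, β = 3.80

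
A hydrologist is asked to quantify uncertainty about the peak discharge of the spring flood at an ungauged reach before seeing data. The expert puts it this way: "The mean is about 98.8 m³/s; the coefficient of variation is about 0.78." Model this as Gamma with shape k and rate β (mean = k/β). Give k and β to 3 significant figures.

For Gamma(k, rate β): mean = k/β, variance = k/β², so CV = 1/√k.
CV = 0.78, hence k = 1/CV² = 1.64.
Then β = k/mean = 1.64/98.8 = 0.0166.

k ≈ 1.64, β ≈ 0.0166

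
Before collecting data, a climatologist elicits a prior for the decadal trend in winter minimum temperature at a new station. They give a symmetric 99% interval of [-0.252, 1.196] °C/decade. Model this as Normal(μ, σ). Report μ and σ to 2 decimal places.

μ = 0.47, σ = 0.28

A symmetric 99% interval runs μ ± z·σ with z = 2.576.
Half-width = 0.724, so σ = 0.724/2.576 = 0.28.
μ is the interval midpoint, 0.47.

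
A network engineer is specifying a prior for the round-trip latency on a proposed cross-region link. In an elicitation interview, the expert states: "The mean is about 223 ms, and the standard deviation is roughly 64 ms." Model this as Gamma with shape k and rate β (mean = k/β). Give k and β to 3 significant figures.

For Gamma(k, rate β): mean = k/β, variance = k/β², so CV = 1/√k.
CV = SD/mean = 64/223 = 0.287, hence k = 1/CV² = 12.1.
Then β = k/mean = 12.1/223 = 0.0544.

k ≈ 12.1, β ≈ 0.0544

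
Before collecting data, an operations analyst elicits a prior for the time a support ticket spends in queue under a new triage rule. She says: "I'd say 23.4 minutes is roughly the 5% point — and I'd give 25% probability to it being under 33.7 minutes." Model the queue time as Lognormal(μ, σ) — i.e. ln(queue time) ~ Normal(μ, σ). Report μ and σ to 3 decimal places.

If T ~ Lognormal(μ,σ) then ln T ~ Normal(μ,σ), so the p-quantile of ln T is μ + z_p·σ.
ln(23.4) = 3.153 and ln(33.7) = 3.517; z_{0.05} = -1.645, z_{0.25} = -0.6745.
σ = (3.517 − 3.153)/(-0.6745 − (-1.645)) = 0.376.
μ = 3.153 − (-1.645)·0.376 = 3.771.

μ ≈ 3.771, σ ≈ 0.376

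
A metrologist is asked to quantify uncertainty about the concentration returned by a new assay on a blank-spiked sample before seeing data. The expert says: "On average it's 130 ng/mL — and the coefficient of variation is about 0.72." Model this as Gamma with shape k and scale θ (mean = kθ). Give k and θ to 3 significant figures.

k ≈ 1.93, θ ≈ 67.4

For Gamma(k, scale θ): mean = kθ, variance = kθ², so CV = 1/√k.
CV = 0.72, hence k = 1/CV² = 1.93.
Then θ = mean/k = 130/1.93 = 67.4.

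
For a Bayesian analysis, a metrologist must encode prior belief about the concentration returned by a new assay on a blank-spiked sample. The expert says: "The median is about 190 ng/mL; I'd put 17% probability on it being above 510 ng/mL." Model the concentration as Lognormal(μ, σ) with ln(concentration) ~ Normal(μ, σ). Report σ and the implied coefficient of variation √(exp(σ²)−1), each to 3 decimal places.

If T ~ Lognormal(μ,σ) then ln T ~ Normal(μ,σ), so the p-quantile of ln T is μ + z_p·σ.
ln(190) = 5.247 and ln(510) = 6.234; z_{0.5} = 0, z_{0.83} = 0.9542.
σ = (6.234 − 5.247)/(0.9542 − (0)) = 1.035.
μ = 5.247 − (0)·1.035 = 5.247.
CV = √(exp(σ²)−1) = √(exp(1.0708)−1) = 1.385.

σ ≈ 1.035, CV ≈ 1.385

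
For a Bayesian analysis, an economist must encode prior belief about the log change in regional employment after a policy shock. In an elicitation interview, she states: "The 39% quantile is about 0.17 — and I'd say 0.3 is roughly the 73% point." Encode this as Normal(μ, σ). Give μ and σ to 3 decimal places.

μ = 0.211, σ = 0.146

The p-quantile of Normal(μ,σ) is μ + z_p·σ, with z_{0.39} = -0.2793 and z_{0.73} = 0.6128.
Eliminate σ: μ = (z₂·x₁ − z₁·x₂)/(z₂ − z₁) = (0.6128·0.17 − (-0.2793)·0.3)/0.8921 = 0.211.
Then σ = (x₂ − x₁)/(z₂ − z₁) = (0.3 − 0.17)/0.8921 = 0.146.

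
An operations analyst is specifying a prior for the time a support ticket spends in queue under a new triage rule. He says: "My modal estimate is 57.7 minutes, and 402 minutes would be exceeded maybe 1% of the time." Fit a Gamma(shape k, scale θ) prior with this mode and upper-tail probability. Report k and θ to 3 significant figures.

k ≈ 1.94, θ ≈ 61.7

Gamma(k,θ) with k>1 has mode (k−1)θ, so θ = 57.7/(k−1).
Need P(X < 402) = 0.99 with θ tied to k this way. Start at k = 2, θ = 57.7: P(X<402) ≈ 0.992.
Too high — lower k to spread out. Iterating converges to k ≈ 1.94.
Then θ = 57.7/(1.94−1) ≈ 61.7.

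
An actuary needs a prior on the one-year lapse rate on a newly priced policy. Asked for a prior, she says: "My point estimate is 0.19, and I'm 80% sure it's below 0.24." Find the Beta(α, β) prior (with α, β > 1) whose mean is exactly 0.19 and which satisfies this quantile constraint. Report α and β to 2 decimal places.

With mean 0.19 fixed, write α = 0.19s, β = 0.81s where s = α+β.
Need P(θ < 0.24) = 0.8 under Beta(0.19s, 0.81s). Normal approximation: (q−m)/√(m(1−m)/s) ≈ z_{0.8} = 0.842, so s ≈ 0.19·0.81·(0.842)²/(0.24−0.19)² = 43.6.
At s = 43.6: P(θ<0.24) ≈ 0.807. Adjusting to match 0.8 gives s ≈ 40.45.
So α = 0.19·40.45 ≈ 7.69, β = 0.81·40.45 ≈ 32.76.

α ≈ 7.69, β ≈ 32.76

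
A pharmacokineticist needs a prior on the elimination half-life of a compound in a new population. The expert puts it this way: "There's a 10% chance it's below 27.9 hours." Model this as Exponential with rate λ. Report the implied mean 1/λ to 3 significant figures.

P(T < 27.9) = 1 − e^(−λ·27.9) = 0.1, so λ = −ln(1−0.1)/27.9 = −ln(0.9)/27.9 = 0.00378.
Mean = 1/λ = 265 hours.

mean ≈ 265 hours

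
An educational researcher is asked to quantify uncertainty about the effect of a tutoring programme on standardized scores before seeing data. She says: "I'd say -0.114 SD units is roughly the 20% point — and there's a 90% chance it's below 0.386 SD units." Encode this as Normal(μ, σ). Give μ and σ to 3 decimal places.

For Normal(μ,σ), the p-quantile is μ + z_p·σ. Here z_{0.2} = -0.8416, z_{0.9} = 1.282.
So -0.114 = μ − 0.8416σ and 0.386 = μ + 1.282σ.
Subtracting: σ = (0.386 − -0.114)/(1.282 − (-0.8416)) = 0.235.
Then μ = -0.114 − (-0.8416)·0.235 = 0.084.

μ = 0.084, σ = 0.235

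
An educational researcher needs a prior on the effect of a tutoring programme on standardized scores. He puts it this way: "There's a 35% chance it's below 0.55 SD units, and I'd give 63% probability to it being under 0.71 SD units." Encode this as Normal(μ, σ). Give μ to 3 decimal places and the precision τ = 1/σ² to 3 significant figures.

μ = 0.636, τ = 20.1

The p-quantile of Normal(μ,σ) is μ + z_p·σ, with z_{0.35} = -0.3853 and z_{0.63} = 0.3319.
Eliminate σ: μ = (z₂·x₁ − z₁·x₂)/(z₂ − z₁) = (0.3319·0.55 − (-0.3853)·0.71)/0.7172 = 0.636.
Then σ = (x₂ − x₁)/(z₂ − z₁) = (0.71 − 0.55)/0.7172 = 0.223.
Precision τ = 1/σ² = 1/0.2231² = 20.1.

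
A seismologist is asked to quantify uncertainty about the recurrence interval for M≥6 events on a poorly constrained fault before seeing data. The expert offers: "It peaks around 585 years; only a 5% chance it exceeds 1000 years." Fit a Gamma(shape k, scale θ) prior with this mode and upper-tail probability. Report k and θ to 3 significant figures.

Gamma(k,θ) with k>1 has mode (k−1)θ, so θ = 585/(k−1).
Need P(X < 1000) = 0.95 with θ tied to k this way. Start at k = 2, θ = 585: P(X<1000) ≈ 0.510.
Too low — raise k to concentrate. Iterating converges to k ≈ 10.7.
Then θ = 585/(10.7−1) ≈ 60.2.

k ≈ 10.7, θ ≈ 60.2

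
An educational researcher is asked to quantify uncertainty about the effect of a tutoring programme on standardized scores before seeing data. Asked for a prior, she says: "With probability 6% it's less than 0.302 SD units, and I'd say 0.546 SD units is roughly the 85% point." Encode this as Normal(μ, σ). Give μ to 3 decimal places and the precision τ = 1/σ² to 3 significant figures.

The p-quantile of Normal(μ,σ) is μ + z_p·σ, with z_{0.06} = -1.555 and z_{0.85} = 1.036.
Eliminate σ: μ = (z₂·x₁ − z₁·x₂)/(z₂ − z₁) = (1.036·0.302 − (-1.555)·0.546)/2.591 = 0.448.
Then σ = (x₂ − x₁)/(z₂ − z₁) = (0.546 − 0.302)/2.591 = 0.094.
Precision τ = 1/σ² = 1/0.09416² = 113.

μ = 0.448, τ = 113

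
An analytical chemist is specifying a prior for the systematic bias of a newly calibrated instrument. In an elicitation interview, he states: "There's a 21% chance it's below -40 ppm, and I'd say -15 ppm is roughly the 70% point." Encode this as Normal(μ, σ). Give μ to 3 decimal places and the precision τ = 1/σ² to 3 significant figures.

The p-quantile of Normal(μ,σ) is μ + z_p·σ, with z_{0.21} = -0.8064 and z_{0.7} = 0.5244.
Eliminate σ: μ = (z₂·x₁ − z₁·x₂)/(z₂ − z₁) = (0.5244·-40 − (-0.8064)·-15)/1.331 = -24.851.
Then σ = (x₂ − x₁)/(z₂ − z₁) = (-15 − -40)/1.331 = 18.785.
Precision τ = 1/σ² = 1/18.79² = 0.00283.

μ = -24.851, τ = 0.00283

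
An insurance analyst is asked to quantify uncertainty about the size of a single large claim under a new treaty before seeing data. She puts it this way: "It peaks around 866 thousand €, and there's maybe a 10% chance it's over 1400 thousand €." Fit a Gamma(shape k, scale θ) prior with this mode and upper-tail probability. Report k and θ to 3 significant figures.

k ≈ 9.15, θ ≈ 106

Gamma(k,θ) with k>1 has mode (k−1)θ, so θ = 866/(k−1).
Need P(X < 1400) = 0.9 with θ tied to k this way. Start at k = 2, θ = 866: P(X<1400) ≈ 0.480.
Too low — raise k to concentrate. Iterating converges to k ≈ 9.15.
Then θ = 866/(9.15−1) ≈ 106.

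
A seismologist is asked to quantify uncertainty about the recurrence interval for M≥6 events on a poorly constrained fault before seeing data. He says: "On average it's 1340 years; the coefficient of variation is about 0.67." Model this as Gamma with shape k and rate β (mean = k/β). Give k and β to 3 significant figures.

For Gamma(k, rate β): mean = k/β, variance = k/β², so CV = 1/√k.
CV = 0.67, hence k = 1/CV² = 2.23.
Then β = k/mean = 2.23/1340 = 0.00166.

k ≈ 2.23, β ≈ 0.00166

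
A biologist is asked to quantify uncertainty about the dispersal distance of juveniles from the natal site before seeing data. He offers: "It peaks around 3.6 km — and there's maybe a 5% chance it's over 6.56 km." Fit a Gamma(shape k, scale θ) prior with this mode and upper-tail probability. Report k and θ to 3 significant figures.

k ≈ 8.74, θ ≈ 0.465

Gamma(k,θ) with k>1 has mode (k−1)θ, so θ = 3.6/(k−1).
Need P(X < 6.56) = 0.95 with θ tied to k this way. Start at k = 2, θ = 3.6: P(X<6.56) ≈ 0.544.
Too low — raise k to concentrate. Iterating converges to k ≈ 8.74.
Then θ = 3.6/(8.74−1) ≈ 0.465.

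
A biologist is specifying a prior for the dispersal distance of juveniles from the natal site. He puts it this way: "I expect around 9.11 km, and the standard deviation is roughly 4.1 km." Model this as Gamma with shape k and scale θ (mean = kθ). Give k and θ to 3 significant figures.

For Gamma(k, scale θ): mean = kθ, variance = kθ², so CV = 1/√k.
CV = SD/mean = 4.1/9.11 = 0.4501, hence k = 1/CV² = 4.94.
Then θ = mean/k = 9.11/4.94 = 1.85.

k ≈ 4.94, θ ≈ 1.85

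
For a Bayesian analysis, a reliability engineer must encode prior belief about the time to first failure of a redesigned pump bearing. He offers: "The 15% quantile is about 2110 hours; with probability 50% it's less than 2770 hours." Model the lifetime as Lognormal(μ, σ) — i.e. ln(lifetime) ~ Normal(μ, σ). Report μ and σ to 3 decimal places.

If T ~ Lognormal(μ,σ) then ln T ~ Normal(μ,σ), so the p-quantile of ln T is μ + z_p·σ.
ln(2110) = 7.654 and ln(2770) = 7.927; z_{0.15} = -1.036, z_{0.5} = 0.
σ = (7.927 − 7.654)/(0 − (-1.036)) = 0.263.
μ = 7.654 − (-1.036)·0.263 = 7.927.

μ ≈ 7.927, σ ≈ 0.263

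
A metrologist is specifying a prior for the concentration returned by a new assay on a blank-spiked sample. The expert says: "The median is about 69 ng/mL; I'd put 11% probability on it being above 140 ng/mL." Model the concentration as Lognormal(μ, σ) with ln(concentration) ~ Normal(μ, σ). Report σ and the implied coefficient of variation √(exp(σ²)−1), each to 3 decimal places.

σ ≈ 0.577, CV ≈ 0.628

If T ~ Lognormal(μ,σ) then ln T ~ Normal(μ,σ), so the p-quantile of ln T is μ + z_p·σ.
ln(69) = 4.234 and ln(140) = 4.942; z_{0.5} = 0, z_{0.89} = 1.227.
σ = (4.942 − 4.234)/(1.227 − (0)) = 0.577.
μ = 4.234 − (0)·0.577 = 4.234.
CV = √(exp(σ²)−1) = √(exp(0.3328)−1) = 0.628.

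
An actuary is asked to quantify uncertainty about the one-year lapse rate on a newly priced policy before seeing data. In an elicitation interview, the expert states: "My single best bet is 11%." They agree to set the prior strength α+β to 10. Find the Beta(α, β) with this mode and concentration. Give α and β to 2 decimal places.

α = 1.88, β = 8.12

For α,β > 1 the Beta mode is (α−1)/(α+β−2). With α+β = 10, the mode is (α−1)/8.
Set (α−1)/8 = 0.11 → α = 1 + 0.11·8 = 1.88.
β = 10 − α = 8.12.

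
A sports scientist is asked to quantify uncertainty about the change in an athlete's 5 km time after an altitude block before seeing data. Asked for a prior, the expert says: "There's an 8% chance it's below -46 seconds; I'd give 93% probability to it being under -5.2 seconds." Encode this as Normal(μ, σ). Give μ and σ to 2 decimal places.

μ = -26.10, σ = 14.16

The p-quantile of Normal(μ,σ) is μ + z_p·σ, with z_{0.08} = -1.405 and z_{0.93} = 1.476.
Eliminate σ: μ = (z₂·x₁ − z₁·x₂)/(z₂ − z₁) = (1.476·-46 − (-1.405)·-5.2)/2.881 = -26.10.
Then σ = (x₂ − x₁)/(z₂ − z₁) = (-5.2 − -46)/2.881 = 14.16.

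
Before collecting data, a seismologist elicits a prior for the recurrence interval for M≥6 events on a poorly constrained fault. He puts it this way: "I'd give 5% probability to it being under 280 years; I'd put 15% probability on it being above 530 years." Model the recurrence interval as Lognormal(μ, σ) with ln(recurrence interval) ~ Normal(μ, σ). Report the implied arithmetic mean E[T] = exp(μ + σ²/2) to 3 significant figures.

E[T] ≈ 426 years

If T ~ Lognormal(μ,σ) then ln T ~ Normal(μ,σ), so the p-quantile of ln T is μ + z_p·σ.
ln(280) = 5.635 and ln(530) = 6.273; z_{0.05} = -1.645, z_{0.85} = 1.036.
σ = (6.273 − 5.635)/(1.036 − (-1.645)) = 0.238.
μ = 5.635 − (-1.645)·0.238 = 6.026.
E[T] = exp(μ + σ²/2) = exp(6.026 + 0.0283) = 426 years.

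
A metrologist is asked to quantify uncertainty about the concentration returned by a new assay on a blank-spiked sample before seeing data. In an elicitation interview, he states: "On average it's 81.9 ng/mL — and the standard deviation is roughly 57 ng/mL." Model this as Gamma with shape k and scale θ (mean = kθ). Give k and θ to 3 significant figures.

k ≈ 2.06, θ ≈ 39.7

For Gamma(k, scale θ): mean = kθ, variance = kθ², so CV = 1/√k.
CV = SD/mean = 57/81.9 = 0.696, hence k = 1/CV² = 2.06.
Then θ = mean/k = 81.9/2.06 = 39.7.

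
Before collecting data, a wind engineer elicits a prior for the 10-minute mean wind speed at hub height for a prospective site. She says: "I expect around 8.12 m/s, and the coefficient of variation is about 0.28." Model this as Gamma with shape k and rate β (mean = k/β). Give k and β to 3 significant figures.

k ≈ 12.8, β ≈ 1.57

For Gamma(k, rate β): mean = k/β, variance = k/β², so CV = 1/√k.
CV = 0.28, hence k = 1/CV² = 12.8.
Then β = k/mean = 12.8/8.12 = 1.57.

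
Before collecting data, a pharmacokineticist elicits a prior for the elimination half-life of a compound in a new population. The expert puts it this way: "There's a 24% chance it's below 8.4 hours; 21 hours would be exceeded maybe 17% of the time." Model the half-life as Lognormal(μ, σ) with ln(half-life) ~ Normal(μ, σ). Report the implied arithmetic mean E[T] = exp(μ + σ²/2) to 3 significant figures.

E[T] ≈ 14.4 hours

If T ~ Lognormal(μ,σ) then ln T ~ Normal(μ,σ), so the p-quantile of ln T is μ + z_p·σ.
ln(8.4) = 2.128 and ln(21) = 3.045; z_{0.24} = -0.7063, z_{0.83} = 0.9542.
σ = (3.045 − 2.128)/(0.9542 − (-0.7063)) = 0.552.
μ = 2.128 − (-0.7063)·0.552 = 2.518.
E[T] = exp(μ + σ²/2) = exp(2.518 + 0.1523) = 14.4 hours.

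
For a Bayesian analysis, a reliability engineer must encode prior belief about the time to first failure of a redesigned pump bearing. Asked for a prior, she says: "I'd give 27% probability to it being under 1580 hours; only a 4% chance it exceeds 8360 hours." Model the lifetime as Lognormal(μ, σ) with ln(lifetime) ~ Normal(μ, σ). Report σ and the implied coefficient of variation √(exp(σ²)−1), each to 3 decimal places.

If T ~ Lognormal(μ,σ) then ln T ~ Normal(μ,σ), so the p-quantile of ln T is μ + z_p·σ.
ln(1580) = 7.365 and ln(8360) = 9.031; z_{0.27} = -0.6128, z_{0.96} = 1.751.
σ = (9.031 − 7.365)/(1.751 − (-0.6128)) = 0.705.
μ = 7.365 − (-0.6128)·0.705 = 7.797.
CV = √(exp(σ²)−1) = √(exp(0.4969)−1) = 0.802.

σ ≈ 0.705, CV ≈ 0.802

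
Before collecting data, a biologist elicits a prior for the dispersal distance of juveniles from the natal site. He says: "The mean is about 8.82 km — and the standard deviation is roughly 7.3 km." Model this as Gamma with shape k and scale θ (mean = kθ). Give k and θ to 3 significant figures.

For Gamma(k, scale θ): mean = kθ, variance = kθ², so CV = 1/√k.
CV = SD/mean = 7.3/8.82 = 0.8277, hence k = 1/CV² = 1.46.
Then θ = mean/k = 8.82/1.46 = 6.04.

k ≈ 1.46, θ ≈ 6.04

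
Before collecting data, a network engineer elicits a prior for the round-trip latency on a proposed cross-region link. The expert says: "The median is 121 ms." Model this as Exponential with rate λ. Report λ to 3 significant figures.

Exponential median = ln 2 / λ, so λ = ln 2 / 121.0 = 0.00573.

λ ≈ 0.00573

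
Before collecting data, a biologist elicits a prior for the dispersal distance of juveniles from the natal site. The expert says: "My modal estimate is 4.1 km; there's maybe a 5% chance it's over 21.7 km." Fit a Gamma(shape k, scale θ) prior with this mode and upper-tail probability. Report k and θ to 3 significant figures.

Gamma(k,θ) with k>1 has mode (k−1)θ, so θ = 4.1/(k−1).
Need P(X < 21.7) = 0.95 with θ tied to k this way. Start at k = 2, θ = 4.1: P(X<21.7) ≈ 0.968.
Too high — lower k to spread out. Iterating converges to k ≈ 1.85.
Then θ = 4.1/(1.85−1) ≈ 4.82.

k ≈ 1.85, θ ≈ 4.82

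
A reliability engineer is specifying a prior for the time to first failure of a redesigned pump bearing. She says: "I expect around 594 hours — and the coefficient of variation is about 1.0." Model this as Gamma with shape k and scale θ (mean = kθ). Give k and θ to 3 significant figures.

k ≈ 1, θ ≈ 594

For Gamma(k, scale θ): mean = kθ, variance = kθ², so CV = 1/√k.
CV = 1.0, hence k = 1/CV² = 1.
Then θ = mean/k = 594/1 = 594.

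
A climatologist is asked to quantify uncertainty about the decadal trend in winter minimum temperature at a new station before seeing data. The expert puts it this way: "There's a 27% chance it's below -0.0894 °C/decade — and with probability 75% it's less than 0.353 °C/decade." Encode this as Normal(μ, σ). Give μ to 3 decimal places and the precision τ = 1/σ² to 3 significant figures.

The p-quantile of Normal(μ,σ) is μ + z_p·σ, with z_{0.27} = -0.6128 and z_{0.75} = 0.6745.
Eliminate σ: μ = (z₂·x₁ − z₁·x₂)/(z₂ − z₁) = (0.6745·-0.0894 − (-0.6128)·0.353)/1.287 = 0.121.
Then σ = (x₂ − x₁)/(z₂ − z₁) = (0.353 − -0.0894)/1.287 = 0.344.
Precision τ = 1/σ² = 1/0.3437² = 8.47.

μ = 0.121, τ = 8.47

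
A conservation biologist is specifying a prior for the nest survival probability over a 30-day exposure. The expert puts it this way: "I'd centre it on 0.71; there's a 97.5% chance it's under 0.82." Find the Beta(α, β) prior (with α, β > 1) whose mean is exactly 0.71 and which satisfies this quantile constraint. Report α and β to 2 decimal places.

With mean 0.71 fixed, write α = 0.71s, β = 0.29s where s = α+β.
Need P(θ < 0.82) = 0.975 under Beta(0.71s, 0.29s). Normal approximation: (q−m)/√(m(1−m)/s) ≈ z_{0.975} = 1.96, so s ≈ 0.71·0.29·(1.96)²/(0.82−0.71)² = 65.4.
At s = 65.4: P(θ<0.82) ≈ 0.983. Adjusting to match 0.975 gives s ≈ 56.10.
So α = 0.71·56.10 ≈ 39.83, β = 0.29·56.10 ≈ 16.27.

α ≈ 39.83, β ≈ 16.27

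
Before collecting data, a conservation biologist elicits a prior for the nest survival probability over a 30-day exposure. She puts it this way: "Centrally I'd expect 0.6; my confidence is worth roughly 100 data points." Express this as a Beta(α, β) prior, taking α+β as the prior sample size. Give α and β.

Under the effective-sample-size interpretation, Beta(α, β) has prior mean α/(α+β) and prior sample size α+β.
So α+β = 100 and α/(α+β) = 0.6, giving α = 0.6·100 = 60 and β = 100 − 60 = 40.

α = 60, β = 40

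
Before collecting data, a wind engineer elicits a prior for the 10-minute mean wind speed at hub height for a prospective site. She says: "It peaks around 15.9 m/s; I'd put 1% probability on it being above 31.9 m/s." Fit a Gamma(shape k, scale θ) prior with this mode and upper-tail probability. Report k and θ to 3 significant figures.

Gamma(k,θ) with k>1 has mode (k−1)θ, so θ = 15.9/(k−1).
Need P(X < 31.9) = 0.99 with θ tied to k this way. Start at k = 2, θ = 15.9: P(X<31.9) ≈ 0.596.
Too low — raise k to concentrate. Iterating converges to k ≈ 11.1.
Then θ = 15.9/(11.1−1) ≈ 1.57.

k ≈ 11.1, θ ≈ 1.57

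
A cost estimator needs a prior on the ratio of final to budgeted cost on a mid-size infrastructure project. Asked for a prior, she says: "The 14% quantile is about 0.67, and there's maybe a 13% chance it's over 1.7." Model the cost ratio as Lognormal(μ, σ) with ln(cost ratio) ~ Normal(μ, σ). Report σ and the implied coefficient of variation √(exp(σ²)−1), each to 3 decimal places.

If T ~ Lognormal(μ,σ) then ln T ~ Normal(μ,σ), so the p-quantile of ln T is μ + z_p·σ.
ln(0.67) = -0.4005 and ln(1.7) = 0.5306; z_{0.14} = -1.08, z_{0.87} = 1.126.
σ = (0.5306 − -0.4005)/(1.126 − (-1.08)) = 0.422.
μ = -0.4005 − (-1.08)·0.422 = 0.055.
CV = √(exp(σ²)−1) = √(exp(0.1780)−1) = 0.441.

σ ≈ 0.422, CV ≈ 0.441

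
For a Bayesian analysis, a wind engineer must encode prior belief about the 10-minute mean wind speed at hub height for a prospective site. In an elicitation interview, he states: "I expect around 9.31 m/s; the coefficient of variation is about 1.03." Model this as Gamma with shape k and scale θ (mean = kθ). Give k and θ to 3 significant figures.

k ≈ 0.943, θ ≈ 9.88

For Gamma(k, scale θ): mean = kθ, variance = kθ², so CV = 1/√k.
CV = 1.03, hence k = 1/CV² = 0.943.
Then θ = mean/k = 9.31/0.943 = 9.88.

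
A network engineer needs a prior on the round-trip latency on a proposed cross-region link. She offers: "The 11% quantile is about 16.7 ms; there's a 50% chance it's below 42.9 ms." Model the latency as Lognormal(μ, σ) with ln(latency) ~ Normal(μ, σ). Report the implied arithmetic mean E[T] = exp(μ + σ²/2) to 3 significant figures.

If T ~ Lognormal(μ,σ) then ln T ~ Normal(μ,σ), so the p-quantile of ln T is μ + z_p·σ.
ln(16.7) = 2.815 and ln(42.9) = 3.759; z_{0.11} = -1.227, z_{0.5} = 0.
σ = (3.759 − 2.815)/(0 − (-1.227)) = 0.769.
μ = 2.815 − (-1.227)·0.769 = 3.759.
E[T] = exp(μ + σ²/2) = exp(3.759 + 0.2958) = 57.7 ms.

E[T] ≈ 57.7 ms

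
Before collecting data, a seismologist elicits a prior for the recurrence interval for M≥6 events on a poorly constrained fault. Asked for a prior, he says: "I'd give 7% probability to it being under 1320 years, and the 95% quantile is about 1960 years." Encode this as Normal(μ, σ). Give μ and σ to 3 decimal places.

The p-quantile of Normal(μ,σ) is μ + z_p·σ, with z_{0.07} = -1.476 and z_{0.95} = 1.645.
Eliminate σ: μ = (z₂·x₁ − z₁·x₂)/(z₂ − z₁) = (1.645·1320 − (-1.476)·1960)/3.121 = 1622.664.
Then σ = (x₂ − x₁)/(z₂ − z₁) = (1960 − 1320)/3.121 = 205.086.

μ = 1622.664, σ = 205.086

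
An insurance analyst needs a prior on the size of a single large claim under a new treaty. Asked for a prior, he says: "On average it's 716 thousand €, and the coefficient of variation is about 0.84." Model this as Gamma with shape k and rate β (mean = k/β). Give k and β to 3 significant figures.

k ≈ 1.42, β ≈ 0.00198

For Gamma(k, rate β): mean = k/β, variance = k/β², so CV = 1/√k.
CV = 0.84, hence k = 1/CV² = 1.42.
Then β = k/mean = 1.42/716 = 0.00198.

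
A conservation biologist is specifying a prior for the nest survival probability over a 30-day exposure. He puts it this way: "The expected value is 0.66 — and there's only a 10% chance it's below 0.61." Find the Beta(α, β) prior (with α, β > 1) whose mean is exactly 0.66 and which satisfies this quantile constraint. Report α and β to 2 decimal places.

With mean 0.66 fixed, write α = 0.66s, β = 0.34s where s = α+β.
Need P(θ < 0.61) = 0.1 under Beta(0.66s, 0.34s). Normal approximation: (q−m)/√(m(1−m)/s) ≈ z_{0.1} = -1.28, so s ≈ 0.66·0.34·(-1.28)²/(0.61−0.66)² = 147.4.
At s = 147.4: P(θ<0.61) ≈ 0.102. Adjusting to match 0.1 gives s ≈ 149.72.
So α = 0.66·149.72 ≈ 98.82, β = 0.34·149.72 ≈ 50.91.

α ≈ 98.82, β ≈ 50.91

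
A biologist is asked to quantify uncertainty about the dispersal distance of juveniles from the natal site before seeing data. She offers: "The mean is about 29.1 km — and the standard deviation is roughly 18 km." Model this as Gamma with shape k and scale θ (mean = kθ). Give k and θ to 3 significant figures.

k ≈ 2.61, θ ≈ 11.1

For Gamma(k, scale θ): mean = kθ, variance = kθ², so CV = 1/√k.
CV = SD/mean = 18/29.1 = 0.6186, hence k = 1/CV² = 2.61.
Then θ = mean/k = 29.1/2.61 = 11.1.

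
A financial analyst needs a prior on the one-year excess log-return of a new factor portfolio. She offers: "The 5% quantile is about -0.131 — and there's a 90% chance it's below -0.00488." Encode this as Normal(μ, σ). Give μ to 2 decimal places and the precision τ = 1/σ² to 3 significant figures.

The p-quantile of Normal(μ,σ) is μ + z_p·σ, with z_{0.05} = -1.645 and z_{0.9} = 1.282.
Eliminate σ: μ = (z₂·x₁ − z₁·x₂)/(z₂ − z₁) = (1.282·-0.131 − (-1.645)·-0.00488)/2.926 = -0.06.
Then σ = (x₂ − x₁)/(z₂ − z₁) = (-0.00488 − -0.131)/2.926 = 0.04.
Precision τ = 1/σ² = 1/0.0431² = 538.

μ = -0.06, τ = 538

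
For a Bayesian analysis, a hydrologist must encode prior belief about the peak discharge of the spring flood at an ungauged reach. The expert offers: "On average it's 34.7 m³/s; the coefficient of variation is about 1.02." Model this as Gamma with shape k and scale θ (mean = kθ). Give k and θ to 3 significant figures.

For Gamma(k, scale θ): mean = kθ, variance = kθ², so CV = 1/√k.
CV = 1.02, hence k = 1/CV² = 0.961.
Then θ = mean/k = 34.7/0.961 = 36.1.

k ≈ 0.961, θ ≈ 36.1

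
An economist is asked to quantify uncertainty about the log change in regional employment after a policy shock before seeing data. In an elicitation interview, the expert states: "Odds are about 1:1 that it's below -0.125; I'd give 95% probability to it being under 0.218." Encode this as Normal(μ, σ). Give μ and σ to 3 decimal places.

For Normal(μ,σ), the p-quantile is μ + z_p·σ. Here z_{0.5} = 0, z_{0.95} = 1.645.
So -0.125 = μ + 0σ and 0.218 = μ + 1.645σ.
Subtracting: σ = (0.218 − -0.125)/(1.645 − (0)) = 0.209.
Then μ = -0.125 − (0)·0.209 = -0.125.

μ = -0.125, σ = 0.209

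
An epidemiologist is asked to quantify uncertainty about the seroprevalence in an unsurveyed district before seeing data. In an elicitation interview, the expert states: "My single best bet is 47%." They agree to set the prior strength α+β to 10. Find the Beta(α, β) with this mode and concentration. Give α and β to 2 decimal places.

α = 4.76, β = 5.24

For α,β > 1 the Beta mode is (α−1)/(α+β−2). With α+β = 10, the mode is (α−1)/8.
Set (α−1)/8 = 0.47 → α = 1 + 0.47·8 = 4.76.
β = 10 − α = 5.24.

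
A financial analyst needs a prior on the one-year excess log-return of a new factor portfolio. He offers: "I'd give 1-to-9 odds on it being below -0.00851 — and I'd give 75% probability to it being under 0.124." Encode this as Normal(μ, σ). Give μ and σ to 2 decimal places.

μ = 0.08, σ = 0.07

For Normal(μ,σ), the p-quantile is μ + z_p·σ. Here z_{0.1} = -1.282, z_{0.75} = 0.6745.
So -0.00851 = μ − 1.282σ and 0.124 = μ + 0.6745σ.
Subtracting: σ = (0.124 − -0.00851)/(0.6745 − (-1.282)) = 0.07.
Then μ = -0.00851 − (-1.282)·0.07 = 0.08.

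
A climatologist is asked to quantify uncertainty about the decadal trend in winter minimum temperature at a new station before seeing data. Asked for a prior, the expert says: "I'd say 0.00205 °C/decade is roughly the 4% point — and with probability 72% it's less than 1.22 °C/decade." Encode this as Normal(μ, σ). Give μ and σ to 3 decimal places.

The p-quantile of Normal(μ,σ) is μ + z_p·σ, with z_{0.04} = -1.751 and z_{0.72} = 0.5828.
Eliminate σ: μ = (z₂·x₁ − z₁·x₂)/(z₂ − z₁) = (0.5828·0.00205 − (-1.751)·1.22)/2.334 = 0.916.
Then σ = (x₂ − x₁)/(z₂ − z₁) = (1.22 − 0.00205)/2.334 = 0.522.

μ = 0.916, σ = 0.522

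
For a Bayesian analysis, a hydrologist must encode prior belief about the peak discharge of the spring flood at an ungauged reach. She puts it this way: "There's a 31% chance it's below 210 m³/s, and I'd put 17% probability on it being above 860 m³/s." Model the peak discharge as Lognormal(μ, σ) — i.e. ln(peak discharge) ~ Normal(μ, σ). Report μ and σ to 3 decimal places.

If T ~ Lognormal(μ,σ) then ln T ~ Normal(μ,σ), so the p-quantile of ln T is μ + z_p·σ.
ln(210) = 5.347 and ln(860) = 6.757; z_{0.31} = -0.4959, z_{0.83} = 0.9542.
σ = (6.757 − 5.347)/(0.9542 − (-0.4959)) = 0.972.
μ = 5.347 − (-0.4959)·0.972 = 5.829.

μ ≈ 5.829, σ ≈ 0.972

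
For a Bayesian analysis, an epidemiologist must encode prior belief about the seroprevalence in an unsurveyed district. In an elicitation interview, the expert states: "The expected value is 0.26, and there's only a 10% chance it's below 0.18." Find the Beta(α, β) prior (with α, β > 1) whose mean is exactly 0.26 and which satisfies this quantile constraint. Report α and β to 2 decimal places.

With mean 0.26 fixed, write α = 0.26s, β = 0.74s where s = α+β.
Need P(θ < 0.18) = 0.1 under Beta(0.26s, 0.74s). Normal approximation: (q−m)/√(m(1−m)/s) ≈ z_{0.1} = -1.28, so s ≈ 0.26·0.74·(-1.28)²/(0.18−0.26)² = 49.4.
At s = 49.4: P(θ<0.18) ≈ 0.091. Adjusting to match 0.1 gives s ≈ 45.95.
So α = 0.26·45.95 ≈ 11.95, β = 0.74·45.95 ≈ 34.00.

α ≈ 11.95, β ≈ 34.00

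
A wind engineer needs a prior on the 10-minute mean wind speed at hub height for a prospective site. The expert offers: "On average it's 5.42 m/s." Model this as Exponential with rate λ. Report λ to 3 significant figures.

λ ≈ 0.185

Exponential mean = 1/λ, so λ = 1/5.42 = 0.185.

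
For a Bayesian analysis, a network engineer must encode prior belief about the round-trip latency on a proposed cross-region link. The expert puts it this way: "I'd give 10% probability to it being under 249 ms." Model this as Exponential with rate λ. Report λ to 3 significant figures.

λ ≈ 0.000423

P(T < 249.0) = 1 − e^(−λ·249.0) = 0.1, so λ = −ln(1−0.1)/249.0 = −ln(0.9)/249.0 = 0.000423.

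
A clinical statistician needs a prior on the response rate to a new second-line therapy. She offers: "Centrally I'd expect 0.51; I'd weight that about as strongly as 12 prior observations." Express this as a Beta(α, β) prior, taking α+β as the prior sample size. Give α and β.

α = 6.12, β = 5.88

Under the effective-sample-size interpretation, Beta(α, β) has prior mean α/(α+β) and prior sample size α+β.
So α+β = 12 and α/(α+β) = 0.51, giving α = 0.51·12 = 6.12 and β = 12 − 6.12 = 5.88.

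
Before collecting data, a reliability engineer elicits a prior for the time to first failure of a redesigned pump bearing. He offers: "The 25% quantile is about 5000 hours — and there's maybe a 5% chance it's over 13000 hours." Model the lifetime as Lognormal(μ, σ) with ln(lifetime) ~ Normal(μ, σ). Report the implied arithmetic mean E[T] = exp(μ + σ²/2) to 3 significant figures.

If T ~ Lognormal(μ,σ) then ln T ~ Normal(μ,σ), so the p-quantile of ln T is μ + z_p·σ.
ln(5000) = 8.517 and ln(13000) = 9.473; z_{0.25} = -0.6745, z_{0.95} = 1.645.
σ = (9.473 − 8.517)/(1.645 − (-0.6745)) = 0.412.
μ = 8.517 − (-0.6745)·0.412 = 8.795.
E[T] = exp(μ + σ²/2) = exp(8.795 + 0.0849) = 7190 hours.

E[T] ≈ 7190 hours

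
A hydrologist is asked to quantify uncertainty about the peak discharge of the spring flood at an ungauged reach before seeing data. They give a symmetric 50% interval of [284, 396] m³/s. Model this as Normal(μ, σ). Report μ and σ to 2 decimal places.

μ = 340.00, σ = 83.03

A symmetric 50% interval runs μ ± z·σ with z = 0.6745.
Half-width = 56, so σ = 56/0.6745 = 83.03.
μ is the interval midpoint, 340.00.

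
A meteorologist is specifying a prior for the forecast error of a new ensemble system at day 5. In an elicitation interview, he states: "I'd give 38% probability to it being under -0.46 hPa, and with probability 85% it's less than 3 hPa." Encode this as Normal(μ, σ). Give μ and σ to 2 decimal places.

The p-quantile of Normal(μ,σ) is μ + z_p·σ, with z_{0.38} = -0.3055 and z_{0.85} = 1.036.
Eliminate σ: μ = (z₂·x₁ − z₁·x₂)/(z₂ − z₁) = (1.036·-0.46 − (-0.3055)·3)/1.342 = 0.33.
Then σ = (x₂ − x₁)/(z₂ − z₁) = (3 − -0.46)/1.342 = 2.58.

μ = 0.33, σ = 2.58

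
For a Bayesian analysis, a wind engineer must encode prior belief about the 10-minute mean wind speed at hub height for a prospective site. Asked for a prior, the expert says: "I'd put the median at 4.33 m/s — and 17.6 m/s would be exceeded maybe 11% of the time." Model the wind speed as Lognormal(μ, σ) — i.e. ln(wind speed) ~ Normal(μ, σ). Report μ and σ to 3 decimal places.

If T ~ Lognormal(μ,σ) then ln T ~ Normal(μ,σ), so the p-quantile of ln T is μ + z_p·σ.
ln(4.33) = 1.466 and ln(17.6) = 2.868; z_{0.5} = 0, z_{0.89} = 1.227.
σ = (2.868 − 1.466)/(1.227 − (0)) = 1.143.
μ = 1.466 − (0)·1.143 = 1.466.

μ ≈ 1.466, σ ≈ 1.143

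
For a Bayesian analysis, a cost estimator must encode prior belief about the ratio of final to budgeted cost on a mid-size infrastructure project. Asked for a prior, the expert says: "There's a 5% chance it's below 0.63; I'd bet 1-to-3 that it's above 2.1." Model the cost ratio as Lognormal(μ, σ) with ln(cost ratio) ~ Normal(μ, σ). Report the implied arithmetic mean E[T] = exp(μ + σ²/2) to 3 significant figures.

E[T] ≈ 1.69

If T ~ Lognormal(μ,σ) then ln T ~ Normal(μ,σ), so the p-quantile of ln T is μ + z_p·σ.
ln(0.63) = -0.462 and ln(2.1) = 0.7419; z_{0.05} = -1.645, z_{0.75} = 0.6745.
σ = (0.7419 − -0.462)/(0.6745 − (-1.645)) = 0.519.
μ = -0.462 − (-1.645)·0.519 = 0.392.
E[T] = exp(μ + σ²/2) = exp(0.392 + 0.1347) = 1.69.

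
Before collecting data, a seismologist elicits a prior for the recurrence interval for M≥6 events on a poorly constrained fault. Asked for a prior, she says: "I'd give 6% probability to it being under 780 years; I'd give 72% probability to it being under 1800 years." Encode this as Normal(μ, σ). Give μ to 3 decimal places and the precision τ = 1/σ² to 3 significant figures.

For Normal(μ,σ), the p-quantile is μ + z_p·σ. Here z_{0.06} = -1.555, z_{0.72} = 0.5828.
So 780 = μ − 1.555σ and 1800 = μ + 0.5828σ.
Subtracting: σ = (1800 − 780)/(0.5828 − (-1.555)) = 477.167.
Then μ = 780 − (-1.555)·477.167 = 1521.887.
Precision τ = 1/σ² = 1/477.2² = 4.39e-06.

μ = 1521.887, τ = 4.39e-06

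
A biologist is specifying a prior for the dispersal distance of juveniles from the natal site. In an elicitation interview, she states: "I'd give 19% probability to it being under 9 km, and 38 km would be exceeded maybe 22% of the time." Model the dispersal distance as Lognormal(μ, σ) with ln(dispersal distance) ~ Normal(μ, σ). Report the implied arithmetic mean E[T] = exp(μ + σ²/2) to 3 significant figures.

E[T] ≈ 28.3 km

If T ~ Lognormal(μ,σ) then ln T ~ Normal(μ,σ), so the p-quantile of ln T is μ + z_p·σ.
ln(9) = 2.197 and ln(38) = 3.638; z_{0.19} = -0.8779, z_{0.78} = 0.7722.
σ = (3.638 − 2.197)/(0.7722 − (-0.8779)) = 0.873.
μ = 2.197 − (-0.8779)·0.873 = 2.964.
E[T] = exp(μ + σ²/2) = exp(2.964 + 0.3810) = 28.3 km.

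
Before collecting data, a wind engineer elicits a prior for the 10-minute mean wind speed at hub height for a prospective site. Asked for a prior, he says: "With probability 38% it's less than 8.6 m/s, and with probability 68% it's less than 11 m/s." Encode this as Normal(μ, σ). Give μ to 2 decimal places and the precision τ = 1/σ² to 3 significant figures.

For Normal(μ,σ), the p-quantile is μ + z_p·σ. Here z_{0.38} = -0.3055, z_{0.68} = 0.4677.
So 8.6 = μ − 0.3055σ and 11 = μ + 0.4677σ.
Subtracting: σ = (11 − 8.6)/(0.4677 − (-0.3055)) = 3.10.
Then μ = 8.6 − (-0.3055)·3.10 = 9.55.
Precision τ = 1/σ² = 1/3.104² = 0.104.

μ = 9.55, τ = 0.104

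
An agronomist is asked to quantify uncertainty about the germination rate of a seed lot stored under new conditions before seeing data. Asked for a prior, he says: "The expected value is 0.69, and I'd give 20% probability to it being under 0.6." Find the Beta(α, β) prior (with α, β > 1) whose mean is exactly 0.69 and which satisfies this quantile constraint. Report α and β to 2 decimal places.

α ≈ 12.30, β ≈ 5.53

With mean 0.69 fixed, write α = 0.69s, β = 0.31s where s = α+β.
Need P(θ < 0.6) = 0.2 under Beta(0.69s, 0.31s). Normal approximation: (q−m)/√(m(1−m)/s) ≈ z_{0.2} = -0.842, so s ≈ 0.69·0.31·(-0.842)²/(0.6−0.69)² = 18.7.
At s = 18.7: P(θ<0.6) ≈ 0.195. Adjusting to match 0.2 gives s ≈ 17.83.
So α = 0.69·17.83 ≈ 12.30, β = 0.31·17.83 ≈ 5.53.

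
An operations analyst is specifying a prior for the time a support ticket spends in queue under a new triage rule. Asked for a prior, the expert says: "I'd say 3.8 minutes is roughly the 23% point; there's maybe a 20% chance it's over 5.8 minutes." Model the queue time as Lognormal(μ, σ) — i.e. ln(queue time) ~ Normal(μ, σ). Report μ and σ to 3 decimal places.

μ ≈ 1.533, σ ≈ 0.268

If T ~ Lognormal(μ,σ) then ln T ~ Normal(μ,σ), so the p-quantile of ln T is μ + z_p·σ.
ln(3.8) = 1.335 and ln(5.8) = 1.758; z_{0.23} = -0.7388, z_{0.8} = 0.8416.
σ = (1.758 − 1.335)/(0.8416 − (-0.7388)) = 0.268.
μ = 1.335 − (-0.7388)·0.268 = 1.533.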